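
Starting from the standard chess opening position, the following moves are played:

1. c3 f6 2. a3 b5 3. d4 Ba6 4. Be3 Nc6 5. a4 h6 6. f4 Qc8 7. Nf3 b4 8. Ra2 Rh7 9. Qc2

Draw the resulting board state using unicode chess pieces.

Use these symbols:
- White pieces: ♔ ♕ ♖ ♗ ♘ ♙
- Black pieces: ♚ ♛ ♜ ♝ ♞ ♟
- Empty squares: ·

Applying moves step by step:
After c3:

♜ ♞ ♝ ♛ ♚ ♝ ♞ ♜
♟ ♟ ♟ ♟ ♟ ♟ ♟ ♟
· · · · · · · ·
· · · · · · · ·
· · · · · · · ·
· · ♙ · · · · ·
♙ ♙ · ♙ ♙ ♙ ♙ ♙
♖ ♘ ♗ ♕ ♔ ♗ ♘ ♖


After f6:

♜ ♞ ♝ ♛ ♚ ♝ ♞ ♜
♟ ♟ ♟ ♟ ♟ · ♟ ♟
· · · · · ♟ · ·
· · · · · · · ·
· · · · · · · ·
· · ♙ · · · · ·
♙ ♙ · ♙ ♙ ♙ ♙ ♙
♖ ♘ ♗ ♕ ♔ ♗ ♘ ♖


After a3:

♜ ♞ ♝ ♛ ♚ ♝ ♞ ♜
♟ ♟ ♟ ♟ ♟ · ♟ ♟
· · · · · ♟ · ·
· · · · · · · ·
· · · · · · · ·
♙ · ♙ · · · · ·
· ♙ · ♙ ♙ ♙ ♙ ♙
♖ ♘ ♗ ♕ ♔ ♗ ♘ ♖


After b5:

♜ ♞ ♝ ♛ ♚ ♝ ♞ ♜
♟ · ♟ ♟ ♟ · ♟ ♟
· · · · · ♟ · ·
· ♟ · · · · · ·
· · · · · · · ·
♙ · ♙ · · · · ·
· ♙ · ♙ ♙ ♙ ♙ ♙
♖ ♘ ♗ ♕ ♔ ♗ ♘ ♖


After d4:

♜ ♞ ♝ ♛ ♚ ♝ ♞ ♜
♟ · ♟ ♟ ♟ · ♟ ♟
· · · · · ♟ · ·
· ♟ · · · · · ·
· · · ♙ · · · ·
♙ · ♙ · · · · ·
· ♙ · · ♙ ♙ ♙ ♙
♖ ♘ ♗ ♕ ♔ ♗ ♘ ♖


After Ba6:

♜ ♞ · ♛ ♚ ♝ ♞ ♜
♟ · ♟ ♟ ♟ · ♟ ♟
♝ · · · · ♟ · ·
· ♟ · · · · · ·
· · · ♙ · · · ·
♙ · ♙ · · · · ·
· ♙ · · ♙ ♙ ♙ ♙
♖ ♘ ♗ ♕ ♔ ♗ ♘ ♖


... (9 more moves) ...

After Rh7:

♜ · ♛ · ♚ ♝ ♞ ·
♟ · ♟ ♟ ♟ · ♟ ♜
♝ · ♞ · · ♟ · ♟
· · · · · · · ·
♙ ♟ · ♙ · ♙ · ·
· · ♙ · ♗ ♘ · ·
♖ ♙ · · ♙ · ♙ ♙
· ♘ · ♕ ♔ ♗ · ♖


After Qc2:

♜ · ♛ · ♚ ♝ ♞ ·
♟ · ♟ ♟ ♟ · ♟ ♜
♝ · ♞ · · ♟ · ♟
· · · · · · · ·
♙ ♟ · ♙ · ♙ · ·
· · ♙ · ♗ ♘ · ·
♖ ♙ ♕ · ♙ · ♙ ♙
· ♘ · · ♔ ♗ · ♖



  a b c d e f g h
  ─────────────────
8│♜ · ♛ · ♚ ♝ ♞ ·│8
7│♟ · ♟ ♟ ♟ · ♟ ♜│7
6│♝ · ♞ · · ♟ · ♟│6
5│· · · · · · · ·│5
4│♙ ♟ · ♙ · ♙ · ·│4
3│· · ♙ · ♗ ♘ · ·│3
2│♖ ♙ ♕ · ♙ · ♙ ♙│2
1│· ♘ · · ♔ ♗ · ♖│1
  ─────────────────
  a b c d e f g h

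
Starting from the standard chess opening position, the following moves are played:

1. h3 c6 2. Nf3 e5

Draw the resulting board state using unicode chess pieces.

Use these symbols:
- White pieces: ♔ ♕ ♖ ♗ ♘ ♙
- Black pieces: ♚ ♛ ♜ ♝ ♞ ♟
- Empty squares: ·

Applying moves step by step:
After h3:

♜ ♞ ♝ ♛ ♚ ♝ ♞ ♜
♟ ♟ ♟ ♟ ♟ ♟ ♟ ♟
· · · · · · · ·
· · · · · · · ·
· · · · · · · ·
· · · · · · · ♙
♙ ♙ ♙ ♙ ♙ ♙ ♙ ·
♖ ♘ ♗ ♕ ♔ ♗ ♘ ♖


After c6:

♜ ♞ ♝ ♛ ♚ ♝ ♞ ♜
♟ ♟ · ♟ ♟ ♟ ♟ ♟
· · ♟ · · · · ·
· · · · · · · ·
· · · · · · · ·
· · · · · · · ♙
♙ ♙ ♙ ♙ ♙ ♙ ♙ ·
♖ ♘ ♗ ♕ ♔ ♗ ♘ ♖


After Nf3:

♜ ♞ ♝ ♛ ♚ ♝ ♞ ♜
♟ ♟ · ♟ ♟ ♟ ♟ ♟
· · ♟ · · · · ·
· · · · · · · ·
· · · · · · · ·
· · · · · ♘ · ♙
♙ ♙ ♙ ♙ ♙ ♙ ♙ ·
♖ ♘ ♗ ♕ ♔ ♗ · ♖


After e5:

♜ ♞ ♝ ♛ ♚ ♝ ♞ ♜
♟ ♟ · ♟ · ♟ ♟ ♟
· · ♟ · · · · ·
· · · · ♟ · · ·
· · · · · · · ·
· · · · · ♘ · ♙
♙ ♙ ♙ ♙ ♙ ♙ ♙ ·
♖ ♘ ♗ ♕ ♔ ♗ · ♖



  a b c d e f g h
  ─────────────────
8│♜ ♞ ♝ ♛ ♚ ♝ ♞ ♜│8
7│♟ ♟ · ♟ · ♟ ♟ ♟│7
6│· · ♟ · · · · ·│6
5│· · · · ♟ · · ·│5
4│· · · · · · · ·│4
3│· · · · · ♘ · ♙│3
2│♙ ♙ ♙ ♙ ♙ ♙ ♙ ·│2
1│♖ ♘ ♗ ♕ ♔ ♗ · ♖│1
  ─────────────────
  a b c d e f g h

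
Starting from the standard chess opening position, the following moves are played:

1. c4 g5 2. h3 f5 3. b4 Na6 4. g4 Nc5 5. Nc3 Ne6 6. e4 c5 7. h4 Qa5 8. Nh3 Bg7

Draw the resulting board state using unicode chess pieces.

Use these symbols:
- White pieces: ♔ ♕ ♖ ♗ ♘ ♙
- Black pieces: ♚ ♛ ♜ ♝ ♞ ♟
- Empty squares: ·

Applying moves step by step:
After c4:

♜ ♞ ♝ ♛ ♚ ♝ ♞ ♜
♟ ♟ ♟ ♟ ♟ ♟ ♟ ♟
· · · · · · · ·
· · · · · · · ·
· · ♙ · · · · ·
· · · · · · · ·
♙ ♙ · ♙ ♙ ♙ ♙ ♙
♖ ♘ ♗ ♕ ♔ ♗ ♘ ♖


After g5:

♜ ♞ ♝ ♛ ♚ ♝ ♞ ♜
♟ ♟ ♟ ♟ ♟ ♟ · ♟
· · · · · · · ·
· · · · · · ♟ ·
· · ♙ · · · · ·
· · · · · · · ·
♙ ♙ · ♙ ♙ ♙ ♙ ♙
♖ ♘ ♗ ♕ ♔ ♗ ♘ ♖


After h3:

♜ ♞ ♝ ♛ ♚ ♝ ♞ ♜
♟ ♟ ♟ ♟ ♟ ♟ · ♟
· · · · · · · ·
· · · · · · ♟ ·
· · ♙ · · · · ·
· · · · · · · ♙
♙ ♙ · ♙ ♙ ♙ ♙ ·
♖ ♘ ♗ ♕ ♔ ♗ ♘ ♖


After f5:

♜ ♞ ♝ ♛ ♚ ♝ ♞ ♜
♟ ♟ ♟ ♟ ♟ · · ♟
· · · · · · · ·
· · · · · ♟ ♟ ·
· · ♙ · · · · ·
· · · · · · · ♙
♙ ♙ · ♙ ♙ ♙ ♙ ·
♖ ♘ ♗ ♕ ♔ ♗ ♘ ♖


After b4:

♜ ♞ ♝ ♛ ♚ ♝ ♞ ♜
♟ ♟ ♟ ♟ ♟ · · ♟
· · · · · · · ·
· · · · · ♟ ♟ ·
· ♙ ♙ · · · · ·
· · · · · · · ♙
♙ · · ♙ ♙ ♙ ♙ ·
♖ ♘ ♗ ♕ ♔ ♗ ♘ ♖


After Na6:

♜ · ♝ ♛ ♚ ♝ ♞ ♜
♟ ♟ ♟ ♟ ♟ · · ♟
♞ · · · · · · ·
· · · · · ♟ ♟ ·
· ♙ ♙ · · · · ·
· · · · · · · ♙
♙ · · ♙ ♙ ♙ ♙ ·
♖ ♘ ♗ ♕ ♔ ♗ ♘ ♖


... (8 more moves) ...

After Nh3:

♜ · ♝ · ♚ ♝ ♞ ♜
♟ ♟ · ♟ ♟ · · ♟
· · · · ♞ · · ·
♛ · ♟ · · ♟ ♟ ·
· ♙ ♙ · ♙ · ♙ ♙
· · ♘ · · · · ♘
♙ · · ♙ · ♙ · ·
♖ · ♗ ♕ ♔ ♗ · ♖


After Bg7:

♜ · ♝ · ♚ · ♞ ♜
♟ ♟ · ♟ ♟ · ♝ ♟
· · · · ♞ · · ·
♛ · ♟ · · ♟ ♟ ·
· ♙ ♙ · ♙ · ♙ ♙
· · ♘ · · · · ♘
♙ · · ♙ · ♙ · ·
♖ · ♗ ♕ ♔ ♗ · ♖



  a b c d e f g h
  ─────────────────
8│♜ · ♝ · ♚ · ♞ ♜│8
7│♟ ♟ · ♟ ♟ · ♝ ♟│7
6│· · · · ♞ · · ·│6
5│♛ · ♟ · · ♟ ♟ ·│5
4│· ♙ ♙ · ♙ · ♙ ♙│4
3│· · ♘ · · · · ♘│3
2│♙ · · ♙ · ♙ · ·│2
1│♖ · ♗ ♕ ♔ ♗ · ♖│1
  ─────────────────
  a b c d e f g h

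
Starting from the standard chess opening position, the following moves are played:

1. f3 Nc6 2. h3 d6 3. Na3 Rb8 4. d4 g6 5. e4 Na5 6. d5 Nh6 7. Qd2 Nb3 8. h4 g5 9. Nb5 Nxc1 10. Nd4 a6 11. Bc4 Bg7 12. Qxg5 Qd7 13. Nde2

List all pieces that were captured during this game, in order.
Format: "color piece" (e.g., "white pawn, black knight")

Tracking captures:
  Nxc1: captured white bishop
  Qxg5: captured black pawn

white bishop, black pawn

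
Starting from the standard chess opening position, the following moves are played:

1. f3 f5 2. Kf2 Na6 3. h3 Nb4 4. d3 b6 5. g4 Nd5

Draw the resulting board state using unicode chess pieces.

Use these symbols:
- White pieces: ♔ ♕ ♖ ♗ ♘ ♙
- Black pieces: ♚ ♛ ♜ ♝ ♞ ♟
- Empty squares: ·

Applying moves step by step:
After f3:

♜ ♞ ♝ ♛ ♚ ♝ ♞ ♜
♟ ♟ ♟ ♟ ♟ ♟ ♟ ♟
· · · · · · · ·
· · · · · · · ·
· · · · · · · ·
· · · · · ♙ · ·
♙ ♙ ♙ ♙ ♙ · ♙ ♙
♖ ♘ ♗ ♕ ♔ ♗ ♘ ♖


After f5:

♜ ♞ ♝ ♛ ♚ ♝ ♞ ♜
♟ ♟ ♟ ♟ ♟ · ♟ ♟
· · · · · · · ·
· · · · · ♟ · ·
· · · · · · · ·
· · · · · ♙ · ·
♙ ♙ ♙ ♙ ♙ · ♙ ♙
♖ ♘ ♗ ♕ ♔ ♗ ♘ ♖


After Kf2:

♜ ♞ ♝ ♛ ♚ ♝ ♞ ♜
♟ ♟ ♟ ♟ ♟ · ♟ ♟
· · · · · · · ·
· · · · · ♟ · ·
· · · · · · · ·
· · · · · ♙ · ·
♙ ♙ ♙ ♙ ♙ ♔ ♙ ♙
♖ ♘ ♗ ♕ · ♗ ♘ ♖


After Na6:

♜ · ♝ ♛ ♚ ♝ ♞ ♜
♟ ♟ ♟ ♟ ♟ · ♟ ♟
♞ · · · · · · ·
· · · · · ♟ · ·
· · · · · · · ·
· · · · · ♙ · ·
♙ ♙ ♙ ♙ ♙ ♔ ♙ ♙
♖ ♘ ♗ ♕ · ♗ ♘ ♖


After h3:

♜ · ♝ ♛ ♚ ♝ ♞ ♜
♟ ♟ ♟ ♟ ♟ · ♟ ♟
♞ · · · · · · ·
· · · · · ♟ · ·
· · · · · · · ·
· · · · · ♙ · ♙
♙ ♙ ♙ ♙ ♙ ♔ ♙ ·
♖ ♘ ♗ ♕ · ♗ ♘ ♖


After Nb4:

♜ · ♝ ♛ ♚ ♝ ♞ ♜
♟ ♟ ♟ ♟ ♟ · ♟ ♟
· · · · · · · ·
· · · · · ♟ · ·
· ♞ · · · · · ·
· · · · · ♙ · ♙
♙ ♙ ♙ ♙ ♙ ♔ ♙ ·
♖ ♘ ♗ ♕ · ♗ ♘ ♖


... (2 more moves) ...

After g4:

♜ · ♝ ♛ ♚ ♝ ♞ ♜
♟ · ♟ ♟ ♟ · ♟ ♟
· ♟ · · · · · ·
· · · · · ♟ · ·
· ♞ · · · · ♙ ·
· · · ♙ · ♙ · ♙
♙ ♙ ♙ · ♙ ♔ · ·
♖ ♘ ♗ ♕ · ♗ ♘ ♖


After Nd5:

♜ · ♝ ♛ ♚ ♝ ♞ ♜
♟ · ♟ ♟ ♟ · ♟ ♟
· ♟ · · · · · ·
· · · ♞ · ♟ · ·
· · · · · · ♙ ·
· · · ♙ · ♙ · ♙
♙ ♙ ♙ · ♙ ♔ · ·
♖ ♘ ♗ ♕ · ♗ ♘ ♖



  a b c d e f g h
  ─────────────────
8│♜ · ♝ ♛ ♚ ♝ ♞ ♜│8
7│♟ · ♟ ♟ ♟ · ♟ ♟│7
6│· ♟ · · · · · ·│6
5│· · · ♞ · ♟ · ·│5
4│· · · · · · ♙ ·│4
3│· · · ♙ · ♙ · ♙│3
2│♙ ♙ ♙ · ♙ ♔ · ·│2
1│♖ ♘ ♗ ♕ · ♗ ♘ ♖│1
  ─────────────────
  a b c d e f g h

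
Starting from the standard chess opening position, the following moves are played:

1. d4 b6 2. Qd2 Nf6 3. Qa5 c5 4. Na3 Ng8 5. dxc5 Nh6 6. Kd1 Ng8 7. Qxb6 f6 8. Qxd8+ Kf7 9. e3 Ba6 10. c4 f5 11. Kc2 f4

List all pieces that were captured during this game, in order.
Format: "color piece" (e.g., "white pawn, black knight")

Tracking captures:
  dxc5: captured black pawn
  Qxb6: captured black pawn
  Qxd8+: captured black queen

black pawn, black pawn, black queen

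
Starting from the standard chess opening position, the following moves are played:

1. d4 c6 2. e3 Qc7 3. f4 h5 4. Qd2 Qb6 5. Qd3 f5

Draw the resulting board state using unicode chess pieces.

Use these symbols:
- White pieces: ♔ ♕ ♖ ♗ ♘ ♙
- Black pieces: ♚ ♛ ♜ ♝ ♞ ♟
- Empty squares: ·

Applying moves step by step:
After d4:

♜ ♞ ♝ ♛ ♚ ♝ ♞ ♜
♟ ♟ ♟ ♟ ♟ ♟ ♟ ♟
· · · · · · · ·
· · · · · · · ·
· · · ♙ · · · ·
· · · · · · · ·
♙ ♙ ♙ · ♙ ♙ ♙ ♙
♖ ♘ ♗ ♕ ♔ ♗ ♘ ♖


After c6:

♜ ♞ ♝ ♛ ♚ ♝ ♞ ♜
♟ ♟ · ♟ ♟ ♟ ♟ ♟
· · ♟ · · · · ·
· · · · · · · ·
· · · ♙ · · · ·
· · · · · · · ·
♙ ♙ ♙ · ♙ ♙ ♙ ♙
♖ ♘ ♗ ♕ ♔ ♗ ♘ ♖


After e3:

♜ ♞ ♝ ♛ ♚ ♝ ♞ ♜
♟ ♟ · ♟ ♟ ♟ ♟ ♟
· · ♟ · · · · ·
· · · · · · · ·
· · · ♙ · · · ·
· · · · ♙ · · ·
♙ ♙ ♙ · · ♙ ♙ ♙
♖ ♘ ♗ ♕ ♔ ♗ ♘ ♖


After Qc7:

♜ ♞ ♝ · ♚ ♝ ♞ ♜
♟ ♟ ♛ ♟ ♟ ♟ ♟ ♟
· · ♟ · · · · ·
· · · · · · · ·
· · · ♙ · · · ·
· · · · ♙ · · ·
♙ ♙ ♙ · · ♙ ♙ ♙
♖ ♘ ♗ ♕ ♔ ♗ ♘ ♖


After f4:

♜ ♞ ♝ · ♚ ♝ ♞ ♜
♟ ♟ ♛ ♟ ♟ ♟ ♟ ♟
· · ♟ · · · · ·
· · · · · · · ·
· · · ♙ · ♙ · ·
· · · · ♙ · · ·
♙ ♙ ♙ · · · ♙ ♙
♖ ♘ ♗ ♕ ♔ ♗ ♘ ♖


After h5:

♜ ♞ ♝ · ♚ ♝ ♞ ♜
♟ ♟ ♛ ♟ ♟ ♟ ♟ ·
· · ♟ · · · · ·
· · · · · · · ♟
· · · ♙ · ♙ · ·
· · · · ♙ · · ·
♙ ♙ ♙ · · · ♙ ♙
♖ ♘ ♗ ♕ ♔ ♗ ♘ ♖


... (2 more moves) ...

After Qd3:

♜ ♞ ♝ · ♚ ♝ ♞ ♜
♟ ♟ · ♟ ♟ ♟ ♟ ·
· ♛ ♟ · · · · ·
· · · · · · · ♟
· · · ♙ · ♙ · ·
· · · ♕ ♙ · · ·
♙ ♙ ♙ · · · ♙ ♙
♖ ♘ ♗ · ♔ ♗ ♘ ♖


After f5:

♜ ♞ ♝ · ♚ ♝ ♞ ♜
♟ ♟ · ♟ ♟ · ♟ ·
· ♛ ♟ · · · · ·
· · · · · ♟ · ♟
· · · ♙ · ♙ · ·
· · · ♕ ♙ · · ·
♙ ♙ ♙ · · · ♙ ♙
♖ ♘ ♗ · ♔ ♗ ♘ ♖



  a b c d e f g h
  ─────────────────
8│♜ ♞ ♝ · ♚ ♝ ♞ ♜│8
7│♟ ♟ · ♟ ♟ · ♟ ·│7
6│· ♛ ♟ · · · · ·│6
5│· · · · · ♟ · ♟│5
4│· · · ♙ · ♙ · ·│4
3│· · · ♕ ♙ · · ·│3
2│♙ ♙ ♙ · · · ♙ ♙│2
1│♖ ♘ ♗ · ♔ ♗ ♘ ♖│1
  ─────────────────
  a b c d e f g h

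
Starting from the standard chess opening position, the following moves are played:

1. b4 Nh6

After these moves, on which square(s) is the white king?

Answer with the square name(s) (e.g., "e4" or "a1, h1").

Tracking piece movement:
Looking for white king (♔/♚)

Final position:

  a b c d e f g h
  ─────────────────
8│♜ ♞ ♝ ♛ ♚ ♝ · ♜│8
7│♟ ♟ ♟ ♟ ♟ ♟ ♟ ♟│7
6│· · · · · · · ♞│6
5│· · · · · · · ·│5
4│· ♙ · · · · · ·│4
3│· · · · · · · ·│3
2│♙ · ♙ ♙ ♙ ♙ ♙ ♙│2
1│♖ ♘ ♗ ♕ ♔ ♗ ♘ ♖│1
  ─────────────────
  a b c d e f g h


e1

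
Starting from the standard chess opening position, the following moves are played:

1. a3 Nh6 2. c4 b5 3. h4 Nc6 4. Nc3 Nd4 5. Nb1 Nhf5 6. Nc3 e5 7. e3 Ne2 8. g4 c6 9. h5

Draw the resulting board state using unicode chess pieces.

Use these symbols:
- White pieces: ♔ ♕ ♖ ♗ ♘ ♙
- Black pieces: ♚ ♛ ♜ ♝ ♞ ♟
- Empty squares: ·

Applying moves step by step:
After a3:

♜ ♞ ♝ ♛ ♚ ♝ ♞ ♜
♟ ♟ ♟ ♟ ♟ ♟ ♟ ♟
· · · · · · · ·
· · · · · · · ·
· · · · · · · ·
♙ · · · · · · ·
· ♙ ♙ ♙ ♙ ♙ ♙ ♙
♖ ♘ ♗ ♕ ♔ ♗ ♘ ♖


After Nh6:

♜ ♞ ♝ ♛ ♚ ♝ · ♜
♟ ♟ ♟ ♟ ♟ ♟ ♟ ♟
· · · · · · · ♞
· · · · · · · ·
· · · · · · · ·
♙ · · · · · · ·
· ♙ ♙ ♙ ♙ ♙ ♙ ♙
♖ ♘ ♗ ♕ ♔ ♗ ♘ ♖


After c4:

♜ ♞ ♝ ♛ ♚ ♝ · ♜
♟ ♟ ♟ ♟ ♟ ♟ ♟ ♟
· · · · · · · ♞
· · · · · · · ·
· · ♙ · · · · ·
♙ · · · · · · ·
· ♙ · ♙ ♙ ♙ ♙ ♙
♖ ♘ ♗ ♕ ♔ ♗ ♘ ♖


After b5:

♜ ♞ ♝ ♛ ♚ ♝ · ♜
♟ · ♟ ♟ ♟ ♟ ♟ ♟
· · · · · · · ♞
· ♟ · · · · · ·
· · ♙ · · · · ·
♙ · · · · · · ·
· ♙ · ♙ ♙ ♙ ♙ ♙
♖ ♘ ♗ ♕ ♔ ♗ ♘ ♖


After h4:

♜ ♞ ♝ ♛ ♚ ♝ · ♜
♟ · ♟ ♟ ♟ ♟ ♟ ♟
· · · · · · · ♞
· ♟ · · · · · ·
· · ♙ · · · · ♙
♙ · · · · · · ·
· ♙ · ♙ ♙ ♙ ♙ ·
♖ ♘ ♗ ♕ ♔ ♗ ♘ ♖


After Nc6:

♜ · ♝ ♛ ♚ ♝ · ♜
♟ · ♟ ♟ ♟ ♟ ♟ ♟
· · ♞ · · · · ♞
· ♟ · · · · · ·
· · ♙ · · · · ♙
♙ · · · · · · ·
· ♙ · ♙ ♙ ♙ ♙ ·
♖ ♘ ♗ ♕ ♔ ♗ ♘ ♖


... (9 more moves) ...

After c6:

♜ · ♝ ♛ ♚ ♝ · ♜
♟ · · ♟ · ♟ ♟ ♟
· · ♟ · · · · ·
· ♟ · · ♟ ♞ · ·
· · ♙ · · · ♙ ♙
♙ · ♘ · ♙ · · ·
· ♙ · ♙ ♞ ♙ · ·
♖ · ♗ ♕ ♔ ♗ ♘ ♖


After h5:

♜ · ♝ ♛ ♚ ♝ · ♜
♟ · · ♟ · ♟ ♟ ♟
· · ♟ · · · · ·
· ♟ · · ♟ ♞ · ♙
· · ♙ · · · ♙ ·
♙ · ♘ · ♙ · · ·
· ♙ · ♙ ♞ ♙ · ·
♖ · ♗ ♕ ♔ ♗ ♘ ♖



  a b c d e f g h
  ─────────────────
8│♜ · ♝ ♛ ♚ ♝ · ♜│8
7│♟ · · ♟ · ♟ ♟ ♟│7
6│· · ♟ · · · · ·│6
5│· ♟ · · ♟ ♞ · ♙│5
4│· · ♙ · · · ♙ ·│4
3│♙ · ♘ · ♙ · · ·│3
2│· ♙ · ♙ ♞ ♙ · ·│2
1│♖ · ♗ ♕ ♔ ♗ ♘ ♖│1
  ─────────────────
  a b c d e f g h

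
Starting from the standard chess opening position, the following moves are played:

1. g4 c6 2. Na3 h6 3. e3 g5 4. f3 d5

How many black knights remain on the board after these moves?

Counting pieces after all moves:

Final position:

  a b c d e f g h
  ─────────────────
8│♜ ♞ ♝ ♛ ♚ ♝ ♞ ♜│8
7│♟ ♟ · · ♟ ♟ · ·│7
6│· · ♟ · · · · ♟│6
5│· · · ♟ · · ♟ ·│5
4│· · · · · · ♙ ·│4
3│♘ · · · ♙ ♙ · ·│3
2│♙ ♙ ♙ ♙ · · · ♙│2
1│♖ · ♗ ♕ ♔ ♗ ♘ ♖│1
  ─────────────────
  a b c d e f g h


2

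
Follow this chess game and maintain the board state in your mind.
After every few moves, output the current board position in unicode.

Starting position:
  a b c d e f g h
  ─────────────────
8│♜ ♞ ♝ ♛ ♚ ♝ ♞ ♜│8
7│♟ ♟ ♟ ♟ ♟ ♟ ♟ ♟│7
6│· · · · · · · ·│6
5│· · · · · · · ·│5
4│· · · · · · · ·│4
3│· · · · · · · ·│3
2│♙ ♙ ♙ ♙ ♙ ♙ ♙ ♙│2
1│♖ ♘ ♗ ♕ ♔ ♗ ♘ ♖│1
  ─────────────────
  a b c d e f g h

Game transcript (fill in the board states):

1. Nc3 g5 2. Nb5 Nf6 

  a b c d e f g h
  ─────────────────
8│♜ ♞ ♝ ♛ ♚ ♝ · ♜│8
7│♟ ♟ ♟ ♟ ♟ ♟ · ♟│7
6│· · · · · ♞ · ·│6
5│· ♘ · · · · ♟ ·│5
4│· · · · · · · ·│4
3│· · · · · · · ·│3
2│♙ ♙ ♙ ♙ ♙ ♙ ♙ ♙│2
1│♖ · ♗ ♕ ♔ ♗ ♘ ♖│1
  ─────────────────
  a b c d e f g h

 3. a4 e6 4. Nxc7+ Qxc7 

  a b c d e f g h
  ─────────────────
8│♜ ♞ ♝ · ♚ ♝ · ♜│8
7│♟ ♟ ♛ ♟ · ♟ · ♟│7
6│· · · · ♟ ♞ · ·│6
5│· · · · · · ♟ ·│5
4│♙ · · · · · · ·│4
3│· · · · · · · ·│3
2│· ♙ ♙ ♙ ♙ ♙ ♙ ♙│2
1│♖ · ♗ ♕ ♔ ♗ ♘ ♖│1
  ─────────────────
  a b c d e f g h

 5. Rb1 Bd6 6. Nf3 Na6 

  a b c d e f g h
  ─────────────────
8│♜ · ♝ · ♚ · · ♜│8
7│♟ ♟ ♛ ♟ · ♟ · ♟│7
6│♞ · · ♝ ♟ ♞ · ·│6
5│· · · · · · ♟ ·│5
4│♙ · · · · · · ·│4
3│· · · · · ♘ · ·│3
2│· ♙ ♙ ♙ ♙ ♙ ♙ ♙│2
1│· ♖ ♗ ♕ ♔ ♗ · ♖│1
  ─────────────────
  a b c d e f g h

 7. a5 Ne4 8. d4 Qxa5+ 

  a b c d e f g h
  ─────────────────
8│♜ · ♝ · ♚ · · ♜│8
7│♟ ♟ · ♟ · ♟ · ♟│7
6│♞ · · ♝ ♟ · · ·│6
5│♛ · · · · · ♟ ·│5
4│· · · ♙ ♞ · · ·│4
3│· · · · · ♘ · ·│3
2│· ♙ ♙ · ♙ ♙ ♙ ♙│2
1│· ♖ ♗ ♕ ♔ ♗ · ♖│1
  ─────────────────
  a b c d e f g h

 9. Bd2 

  a b c d e f g h
  ─────────────────
8│♜ · ♝ · ♚ · · ♜│8
7│♟ ♟ · ♟ · ♟ · ♟│7
6│♞ · · ♝ ♟ · · ·│6
5│♛ · · · · · ♟ ·│5
4│· · · ♙ ♞ · · ·│4
3│· · · · · ♘ · ·│3
2│· ♙ ♙ ♗ ♙ ♙ ♙ ♙│2
1│· ♖ · ♕ ♔ ♗ · ♖│1
  ─────────────────
  a b c d e f g h


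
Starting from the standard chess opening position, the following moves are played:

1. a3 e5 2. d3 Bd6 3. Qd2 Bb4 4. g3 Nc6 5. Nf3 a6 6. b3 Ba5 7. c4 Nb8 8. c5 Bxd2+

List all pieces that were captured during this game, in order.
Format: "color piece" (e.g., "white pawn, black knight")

Tracking captures:
  Bxd2+: captured white queen

white queen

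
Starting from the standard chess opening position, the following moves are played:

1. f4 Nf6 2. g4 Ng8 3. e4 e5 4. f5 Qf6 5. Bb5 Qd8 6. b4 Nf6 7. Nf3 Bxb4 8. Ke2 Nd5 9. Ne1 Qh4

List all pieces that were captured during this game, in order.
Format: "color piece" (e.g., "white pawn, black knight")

Tracking captures:
  Bxb4: captured white pawn

white pawn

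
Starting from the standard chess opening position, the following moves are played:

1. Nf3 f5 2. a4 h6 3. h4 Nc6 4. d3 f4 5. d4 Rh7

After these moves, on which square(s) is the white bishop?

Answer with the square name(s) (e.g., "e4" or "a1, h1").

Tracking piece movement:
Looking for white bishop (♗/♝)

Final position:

  a b c d e f g h
  ─────────────────
8│♜ · ♝ ♛ ♚ ♝ ♞ ·│8
7│♟ ♟ ♟ ♟ ♟ · ♟ ♜│7
6│· · ♞ · · · · ♟│6
5│· · · · · · · ·│5
4│♙ · · ♙ · ♟ · ♙│4
3│· · · · · ♘ · ·│3
2│· ♙ ♙ · ♙ ♙ ♙ ·│2
1│♖ ♘ ♗ ♕ ♔ ♗ · ♖│1
  ─────────────────
  a b c d e f g h


c1, f1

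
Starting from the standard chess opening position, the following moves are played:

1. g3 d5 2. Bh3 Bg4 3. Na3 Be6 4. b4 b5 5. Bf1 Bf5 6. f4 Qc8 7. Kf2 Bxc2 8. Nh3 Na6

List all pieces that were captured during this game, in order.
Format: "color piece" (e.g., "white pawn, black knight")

Tracking captures:
  Bxc2: captured white pawn

white pawn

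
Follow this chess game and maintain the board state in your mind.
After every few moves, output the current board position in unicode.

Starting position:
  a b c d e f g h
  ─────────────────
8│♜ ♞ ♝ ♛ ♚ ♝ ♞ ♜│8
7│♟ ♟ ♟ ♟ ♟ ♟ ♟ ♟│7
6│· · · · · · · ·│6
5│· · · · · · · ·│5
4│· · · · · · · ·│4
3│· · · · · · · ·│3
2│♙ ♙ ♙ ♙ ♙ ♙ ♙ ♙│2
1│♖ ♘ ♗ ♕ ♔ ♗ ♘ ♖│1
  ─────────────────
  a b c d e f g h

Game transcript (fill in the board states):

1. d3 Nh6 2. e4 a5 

  a b c d e f g h
  ─────────────────
8│♜ ♞ ♝ ♛ ♚ ♝ · ♜│8
7│· ♟ ♟ ♟ ♟ ♟ ♟ ♟│7
6│· · · · · · · ♞│6
5│♟ · · · · · · ·│5
4│· · · · ♙ · · ·│4
3│· · · ♙ · · · ·│3
2│♙ ♙ ♙ · · ♙ ♙ ♙│2
1│♖ ♘ ♗ ♕ ♔ ♗ ♘ ♖│1
  ─────────────────
  a b c d e f g h

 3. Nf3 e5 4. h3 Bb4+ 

  a b c d e f g h
  ─────────────────
8│♜ ♞ ♝ ♛ ♚ · · ♜│8
7│· ♟ ♟ ♟ · ♟ ♟ ♟│7
6│· · · · · · · ♞│6
5│♟ · · · ♟ · · ·│5
4│· ♝ · · ♙ · · ·│4
3│· · · ♙ · ♘ · ♙│3
2│♙ ♙ ♙ · · ♙ ♙ ·│2
1│♖ ♘ ♗ ♕ ♔ ♗ · ♖│1
  ─────────────────
  a b c d e f g h

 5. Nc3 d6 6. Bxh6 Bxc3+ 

  a b c d e f g h
  ─────────────────
8│♜ ♞ ♝ ♛ ♚ · · ♜│8
7│· ♟ ♟ · · ♟ ♟ ♟│7
6│· · · ♟ · · · ♗│6
5│♟ · · · ♟ · · ·│5
4│· · · · ♙ · · ·│4
3│· · ♝ ♙ · ♘ · ♙│3
2│♙ ♙ ♙ · · ♙ ♙ ·│2
1│♖ · · ♕ ♔ ♗ · ♖│1
  ─────────────────
  a b c d e f g h

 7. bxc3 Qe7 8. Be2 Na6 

  a b c d e f g h
  ─────────────────
8│♜ · ♝ · ♚ · · ♜│8
7│· ♟ ♟ · ♛ ♟ ♟ ♟│7
6│♞ · · ♟ · · · ♗│6
5│♟ · · · ♟ · · ·│5
4│· · · · ♙ · · ·│4
3│· · ♙ ♙ · ♘ · ♙│3
2│♙ · ♙ · ♗ ♙ ♙ ·│2
1│♖ · · ♕ ♔ · · ♖│1
  ─────────────────
  a b c d e f g h

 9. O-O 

  a b c d e f g h
  ─────────────────
8│♜ · ♝ · ♚ · · ♜│8
7│· ♟ ♟ · ♛ ♟ ♟ ♟│7
6│♞ · · ♟ · · · ♗│6
5│♟ · · · ♟ · · ·│5
4│· · · · ♙ · · ·│4
3│· · ♙ ♙ · ♘ · ♙│3
2│♙ · ♙ · ♗ ♙ ♙ ·│2
1│♖ · · ♕ · ♖ ♔ ·│1
  ─────────────────
  a b c d e f g h


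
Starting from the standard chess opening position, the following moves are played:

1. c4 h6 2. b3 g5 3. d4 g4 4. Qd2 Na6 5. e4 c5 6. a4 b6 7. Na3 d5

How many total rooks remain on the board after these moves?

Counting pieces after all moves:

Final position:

  a b c d e f g h
  ─────────────────
8│♜ · ♝ ♛ ♚ ♝ ♞ ♜│8
7│♟ · · · ♟ ♟ · ·│7
6│♞ ♟ · · · · · ♟│6
5│· · ♟ ♟ · · · ·│5
4│♙ · ♙ ♙ ♙ · ♟ ·│4
3│♘ ♙ · · · · · ·│3
2│· · · ♕ · ♙ ♙ ♙│2
1│♖ · ♗ · ♔ ♗ ♘ ♖│1
  ─────────────────
  a b c d e f g h


4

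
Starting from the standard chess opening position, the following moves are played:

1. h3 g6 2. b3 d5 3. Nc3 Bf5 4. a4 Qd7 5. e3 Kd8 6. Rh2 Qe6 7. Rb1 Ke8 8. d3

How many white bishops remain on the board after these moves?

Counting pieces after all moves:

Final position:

  a b c d e f g h
  ─────────────────
8│♜ ♞ · · ♚ ♝ ♞ ♜│8
7│♟ ♟ ♟ · ♟ ♟ · ♟│7
6│· · · · ♛ · ♟ ·│6
5│· · · ♟ · ♝ · ·│5
4│♙ · · · · · · ·│4
3│· ♙ ♘ ♙ ♙ · · ♙│3
2│· · ♙ · · ♙ ♙ ♖│2
1│· ♖ ♗ ♕ ♔ ♗ ♘ ·│1
  ─────────────────
  a b c d e f g h


2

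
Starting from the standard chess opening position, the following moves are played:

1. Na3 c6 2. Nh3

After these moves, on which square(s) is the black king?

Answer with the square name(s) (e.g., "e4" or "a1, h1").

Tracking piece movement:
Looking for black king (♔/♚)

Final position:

  a b c d e f g h
  ─────────────────
8│♜ ♞ ♝ ♛ ♚ ♝ ♞ ♜│8
7│♟ ♟ · ♟ ♟ ♟ ♟ ♟│7
6│· · ♟ · · · · ·│6
5│· · · · · · · ·│5
4│· · · · · · · ·│4
3│♘ · · · · · · ♘│3
2│♙ ♙ ♙ ♙ ♙ ♙ ♙ ♙│2
1│♖ · ♗ ♕ ♔ ♗ · ♖│1
  ─────────────────
  a b c d e f g h


e8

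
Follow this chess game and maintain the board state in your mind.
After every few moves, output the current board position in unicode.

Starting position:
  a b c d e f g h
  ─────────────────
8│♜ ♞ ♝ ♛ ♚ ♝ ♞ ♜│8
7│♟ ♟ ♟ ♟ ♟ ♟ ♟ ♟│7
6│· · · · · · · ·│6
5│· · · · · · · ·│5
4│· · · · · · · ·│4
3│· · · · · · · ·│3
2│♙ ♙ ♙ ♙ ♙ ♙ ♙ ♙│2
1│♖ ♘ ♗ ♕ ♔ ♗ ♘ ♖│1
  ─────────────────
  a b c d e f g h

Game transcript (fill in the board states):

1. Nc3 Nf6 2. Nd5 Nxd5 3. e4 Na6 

  a b c d e f g h
  ─────────────────
8│♜ · ♝ ♛ ♚ ♝ · ♜│8
7│♟ ♟ ♟ ♟ ♟ ♟ ♟ ♟│7
6│♞ · · · · · · ·│6
5│· · · ♞ · · · ·│5
4│· · · · ♙ · · ·│4
3│· · · · · · · ·│3
2│♙ ♙ ♙ ♙ · ♙ ♙ ♙│2
1│♖ · ♗ ♕ ♔ ♗ ♘ ♖│1
  ─────────────────
  a b c d e f g h

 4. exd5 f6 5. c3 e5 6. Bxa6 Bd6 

  a b c d e f g h
  ─────────────────
8│♜ · ♝ ♛ ♚ · · ♜│8
7│♟ ♟ ♟ ♟ · · ♟ ♟│7
6│♗ · · ♝ · ♟ · ·│6
5│· · · ♙ ♟ · · ·│5
4│· · · · · · · ·│4
3│· · ♙ · · · · ·│3
2│♙ ♙ · ♙ · ♙ ♙ ♙│2
1│♖ · ♗ ♕ ♔ · ♘ ♖│1
  ─────────────────
  a b c d e f g h

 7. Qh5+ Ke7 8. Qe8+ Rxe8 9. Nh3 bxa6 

  a b c d e f g h
  ─────────────────
8│♜ · ♝ ♛ ♜ · · ·│8
7│♟ · ♟ ♟ ♚ · ♟ ♟│7
6│♟ · · ♝ · ♟ · ·│6
5│· · · ♙ ♟ · · ·│5
4│· · · · · · · ·│4
3│· · ♙ · · · · ♘│3
2│♙ ♙ · ♙ · ♙ ♙ ♙│2
1│♖ · ♗ · ♔ · · ♖│1
  ─────────────────
  a b c d e f g h

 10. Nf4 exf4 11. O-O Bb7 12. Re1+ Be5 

  a b c d e f g h
  ─────────────────
8│♜ · · ♛ ♜ · · ·│8
7│♟ ♝ ♟ ♟ ♚ · ♟ ♟│7
6│♟ · · · · ♟ · ·│6
5│· · · ♙ ♝ · · ·│5
4│· · · · · ♟ · ·│4
3│· · ♙ · · · · ·│3
2│♙ ♙ · ♙ · ♙ ♙ ♙│2
1│♖ · ♗ · ♖ · ♔ ·│1
  ─────────────────
  a b c d e f g h

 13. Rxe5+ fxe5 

  a b c d e f g h
  ─────────────────
8│♜ · · ♛ ♜ · · ·│8
7│♟ ♝ ♟ ♟ ♚ · ♟ ♟│7
6│♟ · · · · · · ·│6
5│· · · ♙ ♟ · · ·│5
4│· · · · · ♟ · ·│4
3│· · ♙ · · · · ·│3
2│♙ ♙ · ♙ · ♙ ♙ ♙│2
1│♖ · ♗ · · · ♔ ·│1
  ─────────────────
  a b c d e f g h


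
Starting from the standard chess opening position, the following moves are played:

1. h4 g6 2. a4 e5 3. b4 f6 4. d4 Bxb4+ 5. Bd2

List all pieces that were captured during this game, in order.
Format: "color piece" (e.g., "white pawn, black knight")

Tracking captures:
  Bxb4+: captured white pawn

white pawn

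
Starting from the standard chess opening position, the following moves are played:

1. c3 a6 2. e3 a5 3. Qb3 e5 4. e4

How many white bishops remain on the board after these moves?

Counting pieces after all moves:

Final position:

  a b c d e f g h
  ─────────────────
8│♜ ♞ ♝ ♛ ♚ ♝ ♞ ♜│8
7│· ♟ ♟ ♟ · ♟ ♟ ♟│7
6│· · · · · · · ·│6
5│♟ · · · ♟ · · ·│5
4│· · · · ♙ · · ·│4
3│· ♕ ♙ · · · · ·│3
2│♙ ♙ · ♙ · ♙ ♙ ♙│2
1│♖ ♘ ♗ · ♔ ♗ ♘ ♖│1
  ─────────────────
  a b c d e f g h


2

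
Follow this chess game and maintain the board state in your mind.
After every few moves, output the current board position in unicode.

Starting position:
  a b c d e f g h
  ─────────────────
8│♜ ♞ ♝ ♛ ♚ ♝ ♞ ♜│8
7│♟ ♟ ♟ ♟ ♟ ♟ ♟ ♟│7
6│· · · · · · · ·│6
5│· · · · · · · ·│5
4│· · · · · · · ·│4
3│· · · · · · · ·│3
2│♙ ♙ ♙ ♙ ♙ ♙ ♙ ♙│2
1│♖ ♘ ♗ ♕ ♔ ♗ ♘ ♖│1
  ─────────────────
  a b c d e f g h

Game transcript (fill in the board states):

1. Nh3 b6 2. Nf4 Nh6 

  a b c d e f g h
  ─────────────────
8│♜ ♞ ♝ ♛ ♚ ♝ · ♜│8
7│♟ · ♟ ♟ ♟ ♟ ♟ ♟│7
6│· ♟ · · · · · ♞│6
5│· · · · · · · ·│5
4│· · · · · ♘ · ·│4
3│· · · · · · · ·│3
2│♙ ♙ ♙ ♙ ♙ ♙ ♙ ♙│2
1│♖ ♘ ♗ ♕ ♔ ♗ · ♖│1
  ─────────────────
  a b c d e f g h

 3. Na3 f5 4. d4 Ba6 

  a b c d e f g h
  ─────────────────
8│♜ ♞ · ♛ ♚ ♝ · ♜│8
7│♟ · ♟ ♟ ♟ · ♟ ♟│7
6│♝ ♟ · · · · · ♞│6
5│· · · · · ♟ · ·│5
4│· · · ♙ · ♘ · ·│4
3│♘ · · · · · · ·│3
2│♙ ♙ ♙ · ♙ ♙ ♙ ♙│2
1│♖ · ♗ ♕ ♔ ♗ · ♖│1
  ─────────────────
  a b c d e f g h

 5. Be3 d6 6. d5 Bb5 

  a b c d e f g h
  ─────────────────
8│♜ ♞ · ♛ ♚ ♝ · ♜│8
7│♟ · ♟ · ♟ · ♟ ♟│7
6│· ♟ · ♟ · · · ♞│6
5│· ♝ · ♙ · ♟ · ·│5
4│· · · · · ♘ · ·│4
3│♘ · · · ♗ · · ·│3
2│♙ ♙ ♙ · ♙ ♙ ♙ ♙│2
1│♖ · · ♕ ♔ ♗ · ♖│1
  ─────────────────
  a b c d e f g h

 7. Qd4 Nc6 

  a b c d e f g h
  ─────────────────
8│♜ · · ♛ ♚ ♝ · ♜│8
7│♟ · ♟ · ♟ · ♟ ♟│7
6│· ♟ ♞ ♟ · · · ♞│6
5│· ♝ · ♙ · ♟ · ·│5
4│· · · ♕ · ♘ · ·│4
3│♘ · · · ♗ · · ·│3
2│♙ ♙ ♙ · ♙ ♙ ♙ ♙│2
1│♖ · · · ♔ ♗ · ♖│1
  ─────────────────
  a b c d e f g h


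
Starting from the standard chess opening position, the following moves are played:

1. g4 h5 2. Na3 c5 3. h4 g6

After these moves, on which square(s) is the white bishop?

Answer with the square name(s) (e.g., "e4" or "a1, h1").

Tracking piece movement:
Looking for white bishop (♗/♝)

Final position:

  a b c d e f g h
  ─────────────────
8│♜ ♞ ♝ ♛ ♚ ♝ ♞ ♜│8
7│♟ ♟ · ♟ ♟ ♟ · ·│7
6│· · · · · · ♟ ·│6
5│· · ♟ · · · · ♟│5
4│· · · · · · ♙ ♙│4
3│♘ · · · · · · ·│3
2│♙ ♙ ♙ ♙ ♙ ♙ · ·│2
1│♖ · ♗ ♕ ♔ ♗ ♘ ♖│1
  ─────────────────
  a b c d e f g h


c1, f1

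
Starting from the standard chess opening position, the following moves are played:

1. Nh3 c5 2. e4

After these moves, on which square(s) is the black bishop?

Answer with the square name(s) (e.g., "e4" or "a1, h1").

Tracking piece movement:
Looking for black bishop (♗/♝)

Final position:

  a b c d e f g h
  ─────────────────
8│♜ ♞ ♝ ♛ ♚ ♝ ♞ ♜│8
7│♟ ♟ · ♟ ♟ ♟ ♟ ♟│7
6│· · · · · · · ·│6
5│· · ♟ · · · · ·│5
4│· · · · ♙ · · ·│4
3│· · · · · · · ♘│3
2│♙ ♙ ♙ ♙ · ♙ ♙ ♙│2
1│♖ ♘ ♗ ♕ ♔ ♗ · ♖│1
  ─────────────────
  a b c d e f g h


c8, f8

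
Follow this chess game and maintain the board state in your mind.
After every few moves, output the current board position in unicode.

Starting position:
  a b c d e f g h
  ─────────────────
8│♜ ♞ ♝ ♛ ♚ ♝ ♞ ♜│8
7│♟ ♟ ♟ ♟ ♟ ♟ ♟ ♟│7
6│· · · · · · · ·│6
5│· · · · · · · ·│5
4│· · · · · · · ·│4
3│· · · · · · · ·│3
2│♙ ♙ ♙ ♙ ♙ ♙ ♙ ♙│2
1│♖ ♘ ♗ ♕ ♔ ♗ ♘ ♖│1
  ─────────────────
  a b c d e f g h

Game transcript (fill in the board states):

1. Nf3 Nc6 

  a b c d e f g h
  ─────────────────
8│♜ · ♝ ♛ ♚ ♝ ♞ ♜│8
7│♟ ♟ ♟ ♟ ♟ ♟ ♟ ♟│7
6│· · ♞ · · · · ·│6
5│· · · · · · · ·│5
4│· · · · · · · ·│4
3│· · · · · ♘ · ·│3
2│♙ ♙ ♙ ♙ ♙ ♙ ♙ ♙│2
1│♖ ♘ ♗ ♕ ♔ ♗ · ♖│1
  ─────────────────
  a b c d e f g h

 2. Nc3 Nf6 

  a b c d e f g h
  ─────────────────
8│♜ · ♝ ♛ ♚ ♝ · ♜│8
7│♟ ♟ ♟ ♟ ♟ ♟ ♟ ♟│7
6│· · ♞ · · ♞ · ·│6
5│· · · · · · · ·│5
4│· · · · · · · ·│4
3│· · ♘ · · ♘ · ·│3
2│♙ ♙ ♙ ♙ ♙ ♙ ♙ ♙│2
1│♖ · ♗ ♕ ♔ ♗ · ♖│1
  ─────────────────
  a b c d e f g h

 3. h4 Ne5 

  a b c d e f g h
  ─────────────────
8│♜ · ♝ ♛ ♚ ♝ · ♜│8
7│♟ ♟ ♟ ♟ ♟ ♟ ♟ ♟│7
6│· · · · · ♞ · ·│6
5│· · · · ♞ · · ·│5
4│· · · · · · · ♙│4
3│· · ♘ · · ♘ · ·│3
2│♙ ♙ ♙ ♙ ♙ ♙ ♙ ·│2
1│♖ · ♗ ♕ ♔ ♗ · ♖│1
  ─────────────────
  a b c d e f g h



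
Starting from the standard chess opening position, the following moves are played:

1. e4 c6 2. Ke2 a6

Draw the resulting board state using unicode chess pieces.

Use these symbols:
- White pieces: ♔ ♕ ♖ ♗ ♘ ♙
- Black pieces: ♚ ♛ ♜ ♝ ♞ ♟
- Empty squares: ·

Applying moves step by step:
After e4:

♜ ♞ ♝ ♛ ♚ ♝ ♞ ♜
♟ ♟ ♟ ♟ ♟ ♟ ♟ ♟
· · · · · · · ·
· · · · · · · ·
· · · · ♙ · · ·
· · · · · · · ·
♙ ♙ ♙ ♙ · ♙ ♙ ♙
♖ ♘ ♗ ♕ ♔ ♗ ♘ ♖


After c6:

♜ ♞ ♝ ♛ ♚ ♝ ♞ ♜
♟ ♟ · ♟ ♟ ♟ ♟ ♟
· · ♟ · · · · ·
· · · · · · · ·
· · · · ♙ · · ·
· · · · · · · ·
♙ ♙ ♙ ♙ · ♙ ♙ ♙
♖ ♘ ♗ ♕ ♔ ♗ ♘ ♖


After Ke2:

♜ ♞ ♝ ♛ ♚ ♝ ♞ ♜
♟ ♟ · ♟ ♟ ♟ ♟ ♟
· · ♟ · · · · ·
· · · · · · · ·
· · · · ♙ · · ·
· · · · · · · ·
♙ ♙ ♙ ♙ ♔ ♙ ♙ ♙
♖ ♘ ♗ ♕ · ♗ ♘ ♖


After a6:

♜ ♞ ♝ ♛ ♚ ♝ ♞ ♜
· ♟ · ♟ ♟ ♟ ♟ ♟
♟ · ♟ · · · · ·
· · · · · · · ·
· · · · ♙ · · ·
· · · · · · · ·
♙ ♙ ♙ ♙ ♔ ♙ ♙ ♙
♖ ♘ ♗ ♕ · ♗ ♘ ♖



  a b c d e f g h
  ─────────────────
8│♜ ♞ ♝ ♛ ♚ ♝ ♞ ♜│8
7│· ♟ · ♟ ♟ ♟ ♟ ♟│7
6│♟ · ♟ · · · · ·│6
5│· · · · · · · ·│5
4│· · · · ♙ · · ·│4
3│· · · · · · · ·│3
2│♙ ♙ ♙ ♙ ♔ ♙ ♙ ♙│2
1│♖ ♘ ♗ ♕ · ♗ ♘ ♖│1
  ─────────────────
  a b c d e f g h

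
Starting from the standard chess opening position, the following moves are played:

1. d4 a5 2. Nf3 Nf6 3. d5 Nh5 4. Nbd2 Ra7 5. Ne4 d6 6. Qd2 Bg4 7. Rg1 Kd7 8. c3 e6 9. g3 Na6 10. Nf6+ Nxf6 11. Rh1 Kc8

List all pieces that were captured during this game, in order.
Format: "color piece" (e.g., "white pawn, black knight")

Tracking captures:
  Nxf6: captured white knight

white knight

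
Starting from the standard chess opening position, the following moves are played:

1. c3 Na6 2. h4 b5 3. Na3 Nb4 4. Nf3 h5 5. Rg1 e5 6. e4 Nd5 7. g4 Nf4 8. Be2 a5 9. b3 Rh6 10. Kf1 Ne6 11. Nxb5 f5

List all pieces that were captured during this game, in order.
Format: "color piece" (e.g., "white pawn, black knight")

Tracking captures:
  Nxb5: captured black pawn

black pawn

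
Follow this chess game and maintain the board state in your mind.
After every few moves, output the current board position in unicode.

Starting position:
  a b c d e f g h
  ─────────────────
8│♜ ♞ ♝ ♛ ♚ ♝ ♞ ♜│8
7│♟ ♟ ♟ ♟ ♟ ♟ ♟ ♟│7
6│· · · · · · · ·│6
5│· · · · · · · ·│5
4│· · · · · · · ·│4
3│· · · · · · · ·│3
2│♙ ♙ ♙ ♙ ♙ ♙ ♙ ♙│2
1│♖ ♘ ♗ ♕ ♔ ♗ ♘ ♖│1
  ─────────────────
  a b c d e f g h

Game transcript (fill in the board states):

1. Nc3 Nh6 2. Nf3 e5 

  a b c d e f g h
  ─────────────────
8│♜ ♞ ♝ ♛ ♚ ♝ · ♜│8
7│♟ ♟ ♟ ♟ · ♟ ♟ ♟│7
6│· · · · · · · ♞│6
5│· · · · ♟ · · ·│5
4│· · · · · · · ·│4
3│· · ♘ · · ♘ · ·│3
2│♙ ♙ ♙ ♙ ♙ ♙ ♙ ♙│2
1│♖ · ♗ ♕ ♔ ♗ · ♖│1
  ─────────────────
  a b c d e f g h

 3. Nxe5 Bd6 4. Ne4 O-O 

  a b c d e f g h
  ─────────────────
8│♜ ♞ ♝ ♛ · ♜ ♚ ·│8
7│♟ ♟ ♟ ♟ · ♟ ♟ ♟│7
6│· · · ♝ · · · ♞│6
5│· · · · ♘ · · ·│5
4│· · · · ♘ · · ·│4
3│· · · · · · · ·│3
2│♙ ♙ ♙ ♙ ♙ ♙ ♙ ♙│2
1│♖ · ♗ ♕ ♔ ♗ · ♖│1
  ─────────────────
  a b c d e f g h

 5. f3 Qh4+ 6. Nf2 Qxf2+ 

  a b c d e f g h
  ─────────────────
8│♜ ♞ ♝ · · ♜ ♚ ·│8
7│♟ ♟ ♟ ♟ · ♟ ♟ ♟│7
6│· · · ♝ · · · ♞│6
5│· · · · ♘ · · ·│5
4│· · · · · · · ·│4
3│· · · · · ♙ · ·│3
2│♙ ♙ ♙ ♙ ♙ ♛ ♙ ♙│2
1│♖ · ♗ ♕ ♔ ♗ · ♖│1
  ─────────────────
  a b c d e f g h

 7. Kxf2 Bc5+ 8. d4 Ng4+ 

  a b c d e f g h
  ─────────────────
8│♜ ♞ ♝ · · ♜ ♚ ·│8
7│♟ ♟ ♟ ♟ · ♟ ♟ ♟│7
6│· · · · · · · ·│6
5│· · ♝ · ♘ · · ·│5
4│· · · ♙ · · ♞ ·│4
3│· · · · · ♙ · ·│3
2│♙ ♙ ♙ · ♙ ♔ ♙ ♙│2
1│♖ · ♗ ♕ · ♗ · ♖│1
  ─────────────────
  a b c d e f g h

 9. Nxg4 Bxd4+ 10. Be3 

  a b c d e f g h
  ─────────────────
8│♜ ♞ ♝ · · ♜ ♚ ·│8
7│♟ ♟ ♟ ♟ · ♟ ♟ ♟│7
6│· · · · · · · ·│6
5│· · · · · · · ·│5
4│· · · ♝ · · ♘ ·│4
3│· · · · ♗ ♙ · ·│3
2│♙ ♙ ♙ · ♙ ♔ ♙ ♙│2
1│♖ · · ♕ · ♗ · ♖│1
  ─────────────────
  a b c d e f g h
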